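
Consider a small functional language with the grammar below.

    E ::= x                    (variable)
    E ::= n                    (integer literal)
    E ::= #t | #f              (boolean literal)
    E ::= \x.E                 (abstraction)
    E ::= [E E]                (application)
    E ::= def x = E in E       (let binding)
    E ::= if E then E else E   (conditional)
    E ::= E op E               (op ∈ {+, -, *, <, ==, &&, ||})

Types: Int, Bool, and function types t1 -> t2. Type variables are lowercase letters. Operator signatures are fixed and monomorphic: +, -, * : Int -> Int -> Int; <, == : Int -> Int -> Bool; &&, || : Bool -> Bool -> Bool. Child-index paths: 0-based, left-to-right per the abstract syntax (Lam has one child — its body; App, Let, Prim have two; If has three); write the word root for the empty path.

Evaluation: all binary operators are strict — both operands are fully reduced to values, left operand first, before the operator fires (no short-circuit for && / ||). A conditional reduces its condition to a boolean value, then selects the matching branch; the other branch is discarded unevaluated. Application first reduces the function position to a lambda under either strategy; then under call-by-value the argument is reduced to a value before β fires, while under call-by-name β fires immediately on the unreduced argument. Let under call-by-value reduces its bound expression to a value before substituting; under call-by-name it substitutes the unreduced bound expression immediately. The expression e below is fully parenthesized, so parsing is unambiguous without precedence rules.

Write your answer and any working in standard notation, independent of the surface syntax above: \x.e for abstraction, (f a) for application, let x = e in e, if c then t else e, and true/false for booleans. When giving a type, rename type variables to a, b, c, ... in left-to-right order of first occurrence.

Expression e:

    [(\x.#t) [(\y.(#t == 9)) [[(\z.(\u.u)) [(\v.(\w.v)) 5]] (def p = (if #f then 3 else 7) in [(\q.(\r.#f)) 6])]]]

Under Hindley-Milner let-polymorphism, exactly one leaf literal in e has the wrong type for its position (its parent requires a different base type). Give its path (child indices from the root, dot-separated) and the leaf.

Working:
\x._ : a -> Bool
  unify Bool ~ Int
  FAIL: mismatch Bool ~ Int

Answer: 1.0.0.0 : true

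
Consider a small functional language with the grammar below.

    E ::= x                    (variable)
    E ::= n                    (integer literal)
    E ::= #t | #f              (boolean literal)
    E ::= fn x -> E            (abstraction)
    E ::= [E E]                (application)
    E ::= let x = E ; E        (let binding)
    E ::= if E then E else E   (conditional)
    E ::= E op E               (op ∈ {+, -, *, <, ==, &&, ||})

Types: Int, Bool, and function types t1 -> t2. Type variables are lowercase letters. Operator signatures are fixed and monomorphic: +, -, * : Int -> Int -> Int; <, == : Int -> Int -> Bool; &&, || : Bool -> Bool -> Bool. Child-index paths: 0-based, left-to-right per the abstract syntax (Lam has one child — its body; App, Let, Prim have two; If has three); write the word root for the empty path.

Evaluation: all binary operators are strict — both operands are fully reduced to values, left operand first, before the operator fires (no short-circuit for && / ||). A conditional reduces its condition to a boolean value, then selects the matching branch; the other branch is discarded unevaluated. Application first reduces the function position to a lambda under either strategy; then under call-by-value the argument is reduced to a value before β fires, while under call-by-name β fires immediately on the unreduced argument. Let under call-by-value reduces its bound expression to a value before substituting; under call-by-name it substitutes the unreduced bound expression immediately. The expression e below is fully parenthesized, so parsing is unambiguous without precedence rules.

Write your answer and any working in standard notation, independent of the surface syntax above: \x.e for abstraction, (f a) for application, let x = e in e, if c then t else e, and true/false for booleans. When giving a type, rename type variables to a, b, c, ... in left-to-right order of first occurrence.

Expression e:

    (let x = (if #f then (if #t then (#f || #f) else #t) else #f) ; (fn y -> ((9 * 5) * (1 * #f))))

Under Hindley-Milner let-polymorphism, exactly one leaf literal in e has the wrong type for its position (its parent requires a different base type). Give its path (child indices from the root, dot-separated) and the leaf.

Working:
  unify Bool ~ Bool
  unify Bool ~ Bool
  unify Bool ~ Bool
  unify Bool ~ Bool
  unify Bool ~ Bool
  unify Bool ~ Bool
let x : Bool
  unify Int ~ Int
  unify Int ~ Int
  unify Int ~ Int
  unify Int ~ Int
  unify Bool ~ Int
  FAIL: mismatch Bool ~ Int

Answer: 1.0.1.1 : false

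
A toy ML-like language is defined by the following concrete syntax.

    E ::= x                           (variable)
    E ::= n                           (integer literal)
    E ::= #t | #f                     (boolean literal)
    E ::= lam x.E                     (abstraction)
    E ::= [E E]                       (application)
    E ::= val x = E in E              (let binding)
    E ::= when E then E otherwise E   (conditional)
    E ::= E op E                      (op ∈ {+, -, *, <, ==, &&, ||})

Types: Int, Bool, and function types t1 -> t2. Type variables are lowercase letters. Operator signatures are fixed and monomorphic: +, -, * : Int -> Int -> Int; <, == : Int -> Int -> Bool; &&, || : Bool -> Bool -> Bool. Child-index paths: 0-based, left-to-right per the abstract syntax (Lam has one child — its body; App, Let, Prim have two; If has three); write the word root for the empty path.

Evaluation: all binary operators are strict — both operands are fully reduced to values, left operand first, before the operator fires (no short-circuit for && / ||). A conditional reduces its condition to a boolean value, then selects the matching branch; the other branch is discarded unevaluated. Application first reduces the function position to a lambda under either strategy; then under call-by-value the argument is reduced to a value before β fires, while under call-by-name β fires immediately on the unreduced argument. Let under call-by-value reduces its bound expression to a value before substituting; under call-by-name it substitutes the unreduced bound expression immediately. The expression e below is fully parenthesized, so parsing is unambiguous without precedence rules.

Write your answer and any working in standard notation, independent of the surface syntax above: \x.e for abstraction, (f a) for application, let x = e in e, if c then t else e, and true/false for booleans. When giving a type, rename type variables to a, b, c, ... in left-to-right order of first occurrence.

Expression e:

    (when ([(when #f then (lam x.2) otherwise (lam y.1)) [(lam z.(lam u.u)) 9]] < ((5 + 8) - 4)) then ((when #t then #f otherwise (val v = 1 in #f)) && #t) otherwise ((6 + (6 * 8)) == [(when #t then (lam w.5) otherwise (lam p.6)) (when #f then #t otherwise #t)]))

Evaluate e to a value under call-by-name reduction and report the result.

Answer: false

Derivation:
step 0: (if (((if false then (\x.2) else (\y.1)) ((\z.(\u.u)) 9)) < ((5 + 8) - 4)) then ((if true then false else (let v = 1 in false)) && true) else ((6 + (6 * 8)) == ((if true then (\w.5) else (\p.6)) (if false then true else true))))
step 1: [if@0.0.0] (if (((\y.1) ((\z.(\u.u)) 9)) < ((5 + 8) - 4)) then ((if true then false else (let v = 1 in false)) && true) else ((6 + (6 * 8)) == ((if true then (\w.5) else (\p.6)) (if false then true else true))))
step 2: [beta@0.0] (if (1 < ((5 + 8) - 4)) then ((if true then false else (let v = 1 in false)) && true) else ((6 + (6 * 8)) == ((if true then (\w.5) else (\p.6)) (if false then true else true))))
step 3: [delta@0.1.0] (if (1 < (13 - 4)) then ((if true then false else (let v = 1 in false)) && true) else ((6 + (6 * 8)) == ((if true then (\w.5) else (\p.6)) (if false then true else true))))
step 4: [delta@0.1] (if (1 < 9) then ((if true then false else (let v = 1 in false)) && true) else ((6 + (6 * 8)) == ((if true then (\w.5) else (\p.6)) (if false then true else true))))
step 5: [delta@0] (if true then ((if true then false else (let v = 1 in false)) && true) else ((6 + (6 * 8)) == ((if true then (\w.5) else (\p.6)) (if false then true else true))))
step 6: [if@root] ((if true then false else (let v = 1 in false)) && true)
step 7: [if@0] (false && true)
step 8: [delta@root] false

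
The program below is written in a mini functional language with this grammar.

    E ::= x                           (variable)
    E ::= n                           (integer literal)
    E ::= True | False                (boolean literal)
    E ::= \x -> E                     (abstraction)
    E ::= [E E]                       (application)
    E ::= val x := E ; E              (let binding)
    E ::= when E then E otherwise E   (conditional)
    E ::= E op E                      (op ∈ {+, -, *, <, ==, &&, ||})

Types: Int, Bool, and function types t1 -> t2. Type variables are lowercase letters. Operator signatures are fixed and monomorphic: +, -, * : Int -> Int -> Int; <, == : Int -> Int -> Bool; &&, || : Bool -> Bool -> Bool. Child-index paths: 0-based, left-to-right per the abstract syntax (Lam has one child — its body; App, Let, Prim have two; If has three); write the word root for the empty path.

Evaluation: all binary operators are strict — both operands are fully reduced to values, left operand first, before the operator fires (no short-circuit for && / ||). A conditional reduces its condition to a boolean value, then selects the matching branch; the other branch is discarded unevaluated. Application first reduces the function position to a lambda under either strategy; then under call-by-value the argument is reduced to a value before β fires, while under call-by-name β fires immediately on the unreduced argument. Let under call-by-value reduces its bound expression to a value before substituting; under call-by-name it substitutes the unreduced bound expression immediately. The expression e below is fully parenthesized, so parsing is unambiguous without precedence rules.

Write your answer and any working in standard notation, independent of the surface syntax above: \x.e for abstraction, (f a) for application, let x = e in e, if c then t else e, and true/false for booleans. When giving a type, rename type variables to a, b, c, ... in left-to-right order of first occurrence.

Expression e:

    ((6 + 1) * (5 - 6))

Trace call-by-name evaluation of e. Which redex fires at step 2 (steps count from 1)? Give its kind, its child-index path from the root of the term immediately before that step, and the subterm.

Answer: delta at 1 : (5 - 6)

Trace:
step 0: ((6 + 1) * (5 - 6))
step 1: [delta@0] (7 * (5 - 6))
step 2: [delta@1] (7 * -1)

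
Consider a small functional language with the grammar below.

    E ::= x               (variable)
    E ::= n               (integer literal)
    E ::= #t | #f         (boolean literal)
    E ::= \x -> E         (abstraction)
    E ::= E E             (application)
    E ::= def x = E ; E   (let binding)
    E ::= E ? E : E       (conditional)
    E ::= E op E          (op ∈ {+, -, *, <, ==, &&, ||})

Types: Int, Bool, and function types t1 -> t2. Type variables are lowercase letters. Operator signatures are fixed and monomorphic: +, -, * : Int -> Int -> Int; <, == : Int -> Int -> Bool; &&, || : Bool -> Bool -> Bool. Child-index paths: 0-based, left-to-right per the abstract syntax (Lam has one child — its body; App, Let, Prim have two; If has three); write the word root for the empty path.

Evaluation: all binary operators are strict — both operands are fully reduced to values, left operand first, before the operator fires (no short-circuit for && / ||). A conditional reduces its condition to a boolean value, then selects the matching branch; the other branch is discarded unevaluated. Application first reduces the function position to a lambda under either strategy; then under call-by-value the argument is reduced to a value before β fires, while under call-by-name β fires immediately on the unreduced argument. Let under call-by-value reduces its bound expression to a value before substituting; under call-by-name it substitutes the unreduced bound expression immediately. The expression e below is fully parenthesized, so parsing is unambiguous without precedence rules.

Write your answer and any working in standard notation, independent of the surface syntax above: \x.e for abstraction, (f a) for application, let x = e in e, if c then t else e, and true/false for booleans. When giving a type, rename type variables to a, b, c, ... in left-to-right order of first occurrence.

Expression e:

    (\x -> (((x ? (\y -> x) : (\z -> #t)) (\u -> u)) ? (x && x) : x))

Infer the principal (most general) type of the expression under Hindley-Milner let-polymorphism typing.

Trace:
x : a
  unify a ~ Bool
x : Bool
\y._ : b -> Bool
\z._ : c -> Bool
  unify b -> Bool ~ c -> Bool
  unify b ~ c
  unify Bool ~ Bool
u : d
\u._ : d -> d
  unify c -> Bool ~ (d -> d) -> e
  unify c ~ d -> d
  unify Bool ~ e
_ _ : Bool
  unify Bool ~ Bool
x : Bool
  unify Bool ~ Bool
x : Bool
  unify Bool ~ Bool
x : Bool
  unify Bool ~ Bool
\x._ : Bool -> Bool

Answer: Bool -> Bool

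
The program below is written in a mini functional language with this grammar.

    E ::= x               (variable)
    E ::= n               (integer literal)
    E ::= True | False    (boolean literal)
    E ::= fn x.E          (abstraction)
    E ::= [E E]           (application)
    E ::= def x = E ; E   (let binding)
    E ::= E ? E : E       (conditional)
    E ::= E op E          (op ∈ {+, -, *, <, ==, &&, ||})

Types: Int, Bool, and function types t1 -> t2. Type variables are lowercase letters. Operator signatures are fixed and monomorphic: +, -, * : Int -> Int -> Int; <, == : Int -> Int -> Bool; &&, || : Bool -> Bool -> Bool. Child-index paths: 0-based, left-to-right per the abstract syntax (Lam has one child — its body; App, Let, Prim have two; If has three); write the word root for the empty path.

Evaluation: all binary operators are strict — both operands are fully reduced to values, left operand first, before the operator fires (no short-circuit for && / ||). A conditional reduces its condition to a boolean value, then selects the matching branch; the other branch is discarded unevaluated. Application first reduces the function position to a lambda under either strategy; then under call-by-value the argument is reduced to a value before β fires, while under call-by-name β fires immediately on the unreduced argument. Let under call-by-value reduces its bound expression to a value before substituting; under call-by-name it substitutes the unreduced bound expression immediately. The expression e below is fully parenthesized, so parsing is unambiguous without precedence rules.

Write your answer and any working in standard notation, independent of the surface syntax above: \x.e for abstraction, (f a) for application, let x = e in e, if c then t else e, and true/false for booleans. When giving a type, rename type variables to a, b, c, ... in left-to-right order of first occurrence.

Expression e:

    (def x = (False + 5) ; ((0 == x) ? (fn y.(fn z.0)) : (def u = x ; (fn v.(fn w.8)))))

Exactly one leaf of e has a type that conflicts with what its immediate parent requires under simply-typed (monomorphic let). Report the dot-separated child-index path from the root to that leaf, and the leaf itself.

Derivation:
  unify Bool ~ Int
  FAIL: mismatch Bool ~ Int

Answer: 0.0 : false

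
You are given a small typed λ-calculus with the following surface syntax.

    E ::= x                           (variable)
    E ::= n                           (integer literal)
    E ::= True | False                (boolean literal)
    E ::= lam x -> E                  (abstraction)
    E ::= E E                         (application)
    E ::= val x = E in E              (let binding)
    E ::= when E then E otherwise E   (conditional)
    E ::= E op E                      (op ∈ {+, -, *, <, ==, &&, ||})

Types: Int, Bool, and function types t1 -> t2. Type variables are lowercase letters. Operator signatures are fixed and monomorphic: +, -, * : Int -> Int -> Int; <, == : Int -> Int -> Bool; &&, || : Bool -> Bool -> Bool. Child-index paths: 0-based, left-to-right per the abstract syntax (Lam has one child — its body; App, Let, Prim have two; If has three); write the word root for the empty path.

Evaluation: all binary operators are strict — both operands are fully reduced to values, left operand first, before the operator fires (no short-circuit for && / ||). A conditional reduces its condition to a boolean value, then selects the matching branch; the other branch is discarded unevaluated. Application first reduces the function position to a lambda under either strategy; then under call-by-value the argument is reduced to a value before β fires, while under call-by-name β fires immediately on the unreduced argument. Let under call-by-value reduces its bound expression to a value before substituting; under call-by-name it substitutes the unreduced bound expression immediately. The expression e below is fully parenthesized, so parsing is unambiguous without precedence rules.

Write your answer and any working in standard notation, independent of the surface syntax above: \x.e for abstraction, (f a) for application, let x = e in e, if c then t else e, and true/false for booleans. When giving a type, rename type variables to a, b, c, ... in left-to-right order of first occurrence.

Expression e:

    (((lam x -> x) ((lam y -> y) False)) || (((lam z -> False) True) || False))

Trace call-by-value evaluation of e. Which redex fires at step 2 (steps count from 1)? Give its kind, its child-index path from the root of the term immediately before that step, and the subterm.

Answer: beta at 0 : ((\x.x) false)

Trace:
step 0: (((\x.x) ((\y.y) false)) || (((\z.false) true) || false))
step 1: [beta@0.1] (((\x.x) false) || (((\z.false) true) || false))
step 2: [beta@0] (false || (((\z.false) true) || false))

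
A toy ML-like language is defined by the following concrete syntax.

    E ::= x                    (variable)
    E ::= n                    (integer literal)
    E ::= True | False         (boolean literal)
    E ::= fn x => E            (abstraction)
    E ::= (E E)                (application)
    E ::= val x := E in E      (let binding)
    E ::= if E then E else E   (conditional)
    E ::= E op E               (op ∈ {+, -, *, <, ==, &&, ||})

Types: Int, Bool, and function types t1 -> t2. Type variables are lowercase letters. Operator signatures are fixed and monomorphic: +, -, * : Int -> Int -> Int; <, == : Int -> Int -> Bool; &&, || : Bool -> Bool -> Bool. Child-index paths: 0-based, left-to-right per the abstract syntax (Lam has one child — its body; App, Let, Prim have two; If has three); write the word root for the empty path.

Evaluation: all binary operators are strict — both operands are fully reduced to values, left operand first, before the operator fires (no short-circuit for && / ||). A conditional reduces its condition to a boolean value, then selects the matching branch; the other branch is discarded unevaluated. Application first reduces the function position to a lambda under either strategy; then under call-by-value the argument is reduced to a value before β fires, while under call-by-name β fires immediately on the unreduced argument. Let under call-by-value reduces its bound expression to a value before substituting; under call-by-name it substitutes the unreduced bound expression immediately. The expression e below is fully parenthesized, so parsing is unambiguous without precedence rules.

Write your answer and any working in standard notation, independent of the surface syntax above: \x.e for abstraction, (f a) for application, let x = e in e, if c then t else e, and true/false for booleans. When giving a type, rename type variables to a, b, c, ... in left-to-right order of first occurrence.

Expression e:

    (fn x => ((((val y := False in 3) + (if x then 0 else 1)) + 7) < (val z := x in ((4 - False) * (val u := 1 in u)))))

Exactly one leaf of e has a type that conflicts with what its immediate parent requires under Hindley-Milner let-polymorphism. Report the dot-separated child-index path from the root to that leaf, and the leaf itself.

Working:
let y : Bool
  unify Int ~ Int
x : a
  unify a ~ Bool
  unify Int ~ Int
  unify Int ~ Int
  unify Int ~ Int
  unify Int ~ Int
  unify Int ~ Int
x : Bool
let z : Bool
  unify Int ~ Int
  unify Bool ~ Int
  FAIL: mismatch Bool ~ Int

Answer: 0.1.1.0.1 : false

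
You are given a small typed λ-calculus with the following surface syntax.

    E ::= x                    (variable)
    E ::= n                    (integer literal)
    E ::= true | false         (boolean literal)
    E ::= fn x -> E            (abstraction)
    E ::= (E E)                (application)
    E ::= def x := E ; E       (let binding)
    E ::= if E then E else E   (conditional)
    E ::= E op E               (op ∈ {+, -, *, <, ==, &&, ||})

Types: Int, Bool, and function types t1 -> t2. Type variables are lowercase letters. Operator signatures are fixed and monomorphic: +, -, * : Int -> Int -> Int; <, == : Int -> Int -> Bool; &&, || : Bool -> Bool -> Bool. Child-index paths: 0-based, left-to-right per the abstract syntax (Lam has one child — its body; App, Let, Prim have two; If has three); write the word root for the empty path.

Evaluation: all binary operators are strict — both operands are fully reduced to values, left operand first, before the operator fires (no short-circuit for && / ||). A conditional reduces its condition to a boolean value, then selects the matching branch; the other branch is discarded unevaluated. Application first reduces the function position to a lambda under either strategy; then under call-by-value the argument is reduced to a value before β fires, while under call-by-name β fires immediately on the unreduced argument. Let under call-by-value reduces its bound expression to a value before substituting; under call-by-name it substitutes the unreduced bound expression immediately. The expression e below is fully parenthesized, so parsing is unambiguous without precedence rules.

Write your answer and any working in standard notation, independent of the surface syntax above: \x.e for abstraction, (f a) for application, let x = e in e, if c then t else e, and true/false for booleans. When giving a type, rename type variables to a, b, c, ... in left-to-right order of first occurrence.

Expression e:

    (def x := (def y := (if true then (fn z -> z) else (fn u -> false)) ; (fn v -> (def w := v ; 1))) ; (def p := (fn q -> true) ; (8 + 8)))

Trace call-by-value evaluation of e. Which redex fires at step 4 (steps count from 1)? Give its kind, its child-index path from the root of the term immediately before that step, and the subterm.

Derivation:
step 0: (let x = (let y = (if true then (\z.z) else (\u.false)) in (\v.(let w = v in 1))) in (let p = (\q.true) in (8 + 8)))
step 1: [if@0.0] (let x = (let y = (\z.z) in (\v.(let w = v in 1))) in (let p = (\q.true) in (8 + 8)))
step 2: [let@0] (let x = (\v.(let w = v in 1)) in (let p = (\q.true) in (8 + 8)))
step 3: [let@root] (let p = (\q.true) in (8 + 8))
step 4: [let@root] (8 + 8)

Answer: let at root : (let p = (\q.true) in (8 + 8))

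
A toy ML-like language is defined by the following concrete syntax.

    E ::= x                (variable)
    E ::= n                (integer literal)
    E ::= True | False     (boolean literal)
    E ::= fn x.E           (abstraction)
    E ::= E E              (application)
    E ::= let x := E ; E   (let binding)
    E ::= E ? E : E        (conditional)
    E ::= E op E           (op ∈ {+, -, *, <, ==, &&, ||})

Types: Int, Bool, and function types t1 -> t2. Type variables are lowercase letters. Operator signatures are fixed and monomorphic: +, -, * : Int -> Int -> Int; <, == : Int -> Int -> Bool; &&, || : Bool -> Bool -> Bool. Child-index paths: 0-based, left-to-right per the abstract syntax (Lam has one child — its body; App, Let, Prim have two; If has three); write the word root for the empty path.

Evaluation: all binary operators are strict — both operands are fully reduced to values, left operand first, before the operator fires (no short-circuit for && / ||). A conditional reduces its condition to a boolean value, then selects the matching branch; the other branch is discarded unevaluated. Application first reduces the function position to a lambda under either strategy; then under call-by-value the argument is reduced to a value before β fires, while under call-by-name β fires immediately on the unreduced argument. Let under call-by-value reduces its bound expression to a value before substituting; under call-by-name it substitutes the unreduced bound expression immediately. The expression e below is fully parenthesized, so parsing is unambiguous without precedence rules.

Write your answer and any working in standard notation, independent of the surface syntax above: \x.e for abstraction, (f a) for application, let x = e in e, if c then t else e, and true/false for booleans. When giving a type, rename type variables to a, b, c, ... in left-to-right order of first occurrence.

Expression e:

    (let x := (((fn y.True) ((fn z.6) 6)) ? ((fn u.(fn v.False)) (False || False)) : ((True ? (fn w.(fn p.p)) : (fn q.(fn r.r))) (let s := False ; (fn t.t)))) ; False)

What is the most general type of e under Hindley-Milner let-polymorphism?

Answer: Bool

Trace:
\y._ : a -> Bool
\z._ : b -> Int
  unify b -> Int ~ Int -> c
  unify b ~ Int
  unify Int ~ c
_ _ : Int
  unify a -> Bool ~ Int -> d
  unify a ~ Int
  unify Bool ~ d
_ _ : Bool
  unify Bool ~ Bool
\v._ : f -> Bool
\u._ : e -> f -> Bool
  unify Bool ~ Bool
  unify Bool ~ Bool
  unify e -> f -> Bool ~ Bool -> g
  unify e ~ Bool
  unify f -> Bool ~ g
_ _ : f -> Bool
  unify Bool ~ Bool
p : i
\p._ : i -> i
\w._ : h -> i -> i
r : k
\r._ : k -> k
\q._ : j -> k -> k
  unify h -> i -> i ~ j -> k -> k
  unify h ~ j
  unify i -> i ~ k -> k
  unify i ~ k
  unify k ~ k
let s : Bool
t : l
\t._ : l -> l
  unify j -> k -> k ~ (l -> l) -> m
  unify j ~ l -> l
  unify k -> k ~ m
_ _ : k -> k
  unify f -> Bool ~ k -> k
  unify f ~ k
  unify Bool ~ k
let x : Bool -> Bool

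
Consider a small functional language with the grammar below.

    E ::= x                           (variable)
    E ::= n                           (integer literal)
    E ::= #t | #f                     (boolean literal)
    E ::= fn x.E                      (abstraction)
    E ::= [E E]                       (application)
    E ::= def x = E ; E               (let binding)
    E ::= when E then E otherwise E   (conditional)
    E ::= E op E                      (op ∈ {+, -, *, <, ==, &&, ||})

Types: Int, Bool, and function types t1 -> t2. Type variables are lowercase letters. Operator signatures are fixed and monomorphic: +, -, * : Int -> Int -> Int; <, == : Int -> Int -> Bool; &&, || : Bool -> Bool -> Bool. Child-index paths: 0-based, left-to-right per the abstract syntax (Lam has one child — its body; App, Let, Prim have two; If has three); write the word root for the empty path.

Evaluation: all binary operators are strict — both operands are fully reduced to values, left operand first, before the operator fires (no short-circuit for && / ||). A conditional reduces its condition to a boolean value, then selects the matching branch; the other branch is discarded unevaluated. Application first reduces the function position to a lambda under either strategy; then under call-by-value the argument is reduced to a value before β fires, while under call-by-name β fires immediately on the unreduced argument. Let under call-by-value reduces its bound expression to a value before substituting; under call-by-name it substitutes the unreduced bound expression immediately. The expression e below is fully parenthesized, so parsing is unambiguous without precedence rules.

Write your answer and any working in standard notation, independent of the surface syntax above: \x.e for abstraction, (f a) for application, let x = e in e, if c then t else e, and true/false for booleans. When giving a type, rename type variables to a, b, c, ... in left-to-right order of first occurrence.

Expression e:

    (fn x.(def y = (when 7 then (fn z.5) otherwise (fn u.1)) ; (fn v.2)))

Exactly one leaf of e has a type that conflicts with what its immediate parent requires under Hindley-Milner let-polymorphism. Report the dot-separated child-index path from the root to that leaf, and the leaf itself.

Working:
  unify Int ~ Bool
  FAIL: mismatch Int ~ Bool

Answer: 0.0.0 : 7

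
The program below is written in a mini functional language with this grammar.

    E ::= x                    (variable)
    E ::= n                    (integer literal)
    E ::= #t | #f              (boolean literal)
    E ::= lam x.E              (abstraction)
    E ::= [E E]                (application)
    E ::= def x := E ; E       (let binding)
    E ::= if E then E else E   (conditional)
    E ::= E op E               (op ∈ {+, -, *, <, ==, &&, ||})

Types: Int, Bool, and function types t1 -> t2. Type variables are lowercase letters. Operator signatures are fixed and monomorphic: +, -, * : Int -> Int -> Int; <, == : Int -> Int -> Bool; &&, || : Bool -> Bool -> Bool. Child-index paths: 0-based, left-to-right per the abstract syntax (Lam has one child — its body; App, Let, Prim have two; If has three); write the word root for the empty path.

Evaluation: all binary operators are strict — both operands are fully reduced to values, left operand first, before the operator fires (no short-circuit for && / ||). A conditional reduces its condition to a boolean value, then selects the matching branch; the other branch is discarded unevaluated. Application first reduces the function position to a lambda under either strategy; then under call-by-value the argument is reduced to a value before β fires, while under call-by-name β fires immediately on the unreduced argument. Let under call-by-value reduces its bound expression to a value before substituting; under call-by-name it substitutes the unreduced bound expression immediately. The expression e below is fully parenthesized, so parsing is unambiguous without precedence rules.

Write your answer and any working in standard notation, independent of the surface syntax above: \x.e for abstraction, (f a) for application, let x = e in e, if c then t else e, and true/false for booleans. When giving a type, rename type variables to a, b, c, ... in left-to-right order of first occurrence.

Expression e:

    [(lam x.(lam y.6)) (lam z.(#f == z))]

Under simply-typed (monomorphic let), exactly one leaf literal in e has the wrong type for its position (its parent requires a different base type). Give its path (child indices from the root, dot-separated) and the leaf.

Trace:
\y._ : b -> Int
\x._ : a -> b -> Int
  unify Bool ~ Int
  FAIL: mismatch Bool ~ Int

Answer: 1.0.0 : false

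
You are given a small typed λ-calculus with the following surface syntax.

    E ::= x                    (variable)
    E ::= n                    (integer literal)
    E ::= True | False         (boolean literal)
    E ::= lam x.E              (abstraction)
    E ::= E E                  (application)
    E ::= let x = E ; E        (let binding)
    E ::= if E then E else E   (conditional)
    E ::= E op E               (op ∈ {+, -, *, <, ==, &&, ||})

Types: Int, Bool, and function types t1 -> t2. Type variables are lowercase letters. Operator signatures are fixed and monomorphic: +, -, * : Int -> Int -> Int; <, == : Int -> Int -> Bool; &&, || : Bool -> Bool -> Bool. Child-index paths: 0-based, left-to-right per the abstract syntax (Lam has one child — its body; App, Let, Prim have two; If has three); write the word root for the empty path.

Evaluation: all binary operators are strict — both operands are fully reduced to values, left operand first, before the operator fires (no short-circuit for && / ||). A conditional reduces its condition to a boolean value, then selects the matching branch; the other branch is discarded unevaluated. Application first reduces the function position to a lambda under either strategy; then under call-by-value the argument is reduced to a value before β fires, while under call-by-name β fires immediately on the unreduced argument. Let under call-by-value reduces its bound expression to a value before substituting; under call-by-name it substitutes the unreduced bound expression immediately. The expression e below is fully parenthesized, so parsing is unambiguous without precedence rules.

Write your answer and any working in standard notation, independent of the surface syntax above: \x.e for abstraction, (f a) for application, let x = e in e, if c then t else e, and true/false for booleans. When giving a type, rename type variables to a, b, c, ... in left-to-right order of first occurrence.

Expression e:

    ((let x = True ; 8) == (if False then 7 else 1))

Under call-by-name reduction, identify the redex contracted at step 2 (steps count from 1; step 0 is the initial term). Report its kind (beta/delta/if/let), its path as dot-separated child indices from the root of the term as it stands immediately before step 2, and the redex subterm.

Trace:
step 0: ((let x = true in 8) == (if false then 7 else 1))
step 1: [let@0] (8 == (if false then 7 else 1))
step 2: [if@1] (8 == 1)

Answer: if at 1 : (if false then 7 else 1)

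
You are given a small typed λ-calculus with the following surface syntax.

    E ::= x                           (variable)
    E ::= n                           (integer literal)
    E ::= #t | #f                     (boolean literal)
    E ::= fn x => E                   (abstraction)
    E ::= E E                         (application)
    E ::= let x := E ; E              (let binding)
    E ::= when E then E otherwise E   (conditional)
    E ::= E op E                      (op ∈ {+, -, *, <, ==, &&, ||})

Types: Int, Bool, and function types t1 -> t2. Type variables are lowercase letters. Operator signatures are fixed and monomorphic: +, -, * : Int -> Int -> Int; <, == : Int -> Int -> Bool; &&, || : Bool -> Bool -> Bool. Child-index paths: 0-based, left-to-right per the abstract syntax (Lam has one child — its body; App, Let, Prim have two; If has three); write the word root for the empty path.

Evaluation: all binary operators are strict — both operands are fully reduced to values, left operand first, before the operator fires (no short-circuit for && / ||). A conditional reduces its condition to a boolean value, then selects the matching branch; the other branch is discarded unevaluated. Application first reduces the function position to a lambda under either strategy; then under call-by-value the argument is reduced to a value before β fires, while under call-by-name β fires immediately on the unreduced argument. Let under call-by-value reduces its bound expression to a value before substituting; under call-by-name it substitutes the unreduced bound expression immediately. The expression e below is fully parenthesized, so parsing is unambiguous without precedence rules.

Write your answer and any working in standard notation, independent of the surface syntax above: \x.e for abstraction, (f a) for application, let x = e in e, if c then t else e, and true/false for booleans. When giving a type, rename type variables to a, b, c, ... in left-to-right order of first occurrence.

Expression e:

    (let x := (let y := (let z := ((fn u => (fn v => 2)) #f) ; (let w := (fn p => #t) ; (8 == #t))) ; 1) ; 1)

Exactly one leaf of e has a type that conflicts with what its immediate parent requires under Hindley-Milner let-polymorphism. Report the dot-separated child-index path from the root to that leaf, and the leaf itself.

Trace:
\v._ : b -> Int
\u._ : a -> b -> Int
  unify a -> b -> Int ~ Bool -> c
  unify a ~ Bool
  unify b -> Int ~ c
_ _ : b -> Int
let z : forall. b -> Int
\p._ : d -> Bool
let w : forall. d -> Bool
  unify Int ~ Int
  unify Bool ~ Int
  FAIL: mismatch Bool ~ Int

Answer: 0.0.1.1.1 : true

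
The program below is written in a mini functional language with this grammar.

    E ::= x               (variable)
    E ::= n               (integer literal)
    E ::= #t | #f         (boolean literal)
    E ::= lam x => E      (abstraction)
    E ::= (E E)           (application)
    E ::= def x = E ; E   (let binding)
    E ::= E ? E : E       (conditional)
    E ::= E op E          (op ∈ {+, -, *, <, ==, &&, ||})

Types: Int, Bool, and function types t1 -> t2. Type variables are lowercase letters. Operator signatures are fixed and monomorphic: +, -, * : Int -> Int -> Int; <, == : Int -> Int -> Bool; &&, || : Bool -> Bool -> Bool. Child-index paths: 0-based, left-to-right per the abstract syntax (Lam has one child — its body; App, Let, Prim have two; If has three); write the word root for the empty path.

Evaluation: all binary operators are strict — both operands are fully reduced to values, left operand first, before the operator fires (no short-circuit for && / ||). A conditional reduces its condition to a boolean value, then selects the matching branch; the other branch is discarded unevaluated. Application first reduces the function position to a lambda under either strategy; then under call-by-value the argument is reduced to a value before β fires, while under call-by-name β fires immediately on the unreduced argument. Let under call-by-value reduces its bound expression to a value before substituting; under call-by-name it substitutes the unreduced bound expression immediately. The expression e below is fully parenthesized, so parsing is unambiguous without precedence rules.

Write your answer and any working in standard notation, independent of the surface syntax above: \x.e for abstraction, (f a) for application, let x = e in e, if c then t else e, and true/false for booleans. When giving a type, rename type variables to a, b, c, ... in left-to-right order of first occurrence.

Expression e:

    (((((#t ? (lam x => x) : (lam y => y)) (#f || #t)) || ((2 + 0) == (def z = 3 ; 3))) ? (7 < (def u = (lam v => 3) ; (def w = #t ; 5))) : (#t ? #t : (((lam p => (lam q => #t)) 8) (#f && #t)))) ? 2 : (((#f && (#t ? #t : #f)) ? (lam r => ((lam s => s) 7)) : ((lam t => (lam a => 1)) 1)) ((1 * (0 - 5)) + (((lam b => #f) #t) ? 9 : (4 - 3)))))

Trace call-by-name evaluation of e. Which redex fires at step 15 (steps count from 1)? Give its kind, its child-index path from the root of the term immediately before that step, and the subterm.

Working:
step 0: (if (if (((if true then (\x.x) else (\y.y)) (false || true)) || ((2 + 0) == (let z = 3 in 3))) then (7 < (let u = (\v.3) in (let w = true in 5))) else (if true then true else (((\p.(\q.true)) 8) (false && true)))) then 2 else ((if (false && (if true then true else false)) then (\r.((\s.s) 7)) else ((\t.(\a.1)) 1)) ((1 * (0 - 5)) + (if ((\b.false) true) then 9 else (4 - 3)))))
step 1: [if@0.0.0.0] (if (if (((\x.x) (false || true)) || ((2 + 0) == (let z = 3 in 3))) then (7 < (let u = (\v.3) in (let w = true in 5))) else (if true then true else (((\p.(\q.true)) 8) (false && true)))) then 2 else ((if (false && (if true then true else false)) then (\r.((\s.s) 7)) else ((\t.(\a.1)) 1)) ((1 * (0 - 5)) + (if ((\b.false) true) then 9 else (4 - 3)))))
step 2: [beta@0.0.0] (if (if ((false || true) || ((2 + 0) == (let z = 3 in 3))) then (7 < (let u = (\v.3) in (let w = true in 5))) else (if true then true else (((\p.(\q.true)) 8) (false && true)))) then 2 else ((if (false && (if true then true else false)) then (\r.((\s.s) 7)) else ((\t.(\a.1)) 1)) ((1 * (0 - 5)) + (if ((\b.false) true) then 9 else (4 - 3)))))
step 3: [delta@0.0.0] (if (if (true || ((2 + 0) == (let z = 3 in 3))) then (7 < (let u = (\v.3) in (let w = true in 5))) else (if true then true else (((\p.(\q.true)) 8) (false && true)))) then 2 else ((if (false && (if true then true else false)) then (\r.((\s.s) 7)) else ((\t.(\a.1)) 1)) ((1 * (0 - 5)) + (if ((\b.false) true) then 9 else (4 - 3)))))
step 4: [delta@0.0.1.0] (if (if (true || (2 == (let z = 3 in 3))) then (7 < (let u = (\v.3) in (let w = true in 5))) else (if true then true else (((\p.(\q.true)) 8) (false && true)))) then 2 else ((if (false && (if true then true else false)) then (\r.((\s.s) 7)) else ((\t.(\a.1)) 1)) ((1 * (0 - 5)) + (if ((\b.false) true) then 9 else (4 - 3)))))
step 5: [let@0.0.1.1] (if (if (true || (2 == 3)) then (7 < (let u = (\v.3) in (let w = true in 5))) else (if true then true else (((\p.(\q.true)) 8) (false && true)))) then 2 else ((if (false && (if true then true else false)) then (\r.((\s.s) 7)) else ((\t.(\a.1)) 1)) ((1 * (0 - 5)) + (if ((\b.false) true) then 9 else (4 - 3)))))
step 6: [delta@0.0.1] (if (if (true || false) then (7 < (let u = (\v.3) in (let w = true in 5))) else (if true then true else (((\p.(\q.true)) 8) (false && true)))) then 2 else ((if (false && (if true then true else false)) then (\r.((\s.s) 7)) else ((\t.(\a.1)) 1)) ((1 * (0 - 5)) + (if ((\b.false) true) then 9 else (4 - 3)))))
step 7: [delta@0.0] (if (if true then (7 < (let u = (\v.3) in (let w = true in 5))) else (if true then true else (((\p.(\q.true)) 8) (false && true)))) then 2 else ((if (false && (if true then true else false)) then (\r.((\s.s) 7)) else ((\t.(\a.1)) 1)) ((1 * (0 - 5)) + (if ((\b.false) true) then 9 else (4 - 3)))))
step 8: [if@0] (if (7 < (let u = (\v.3) in (let w = true in 5))) then 2 else ((if (false && (if true then true else false)) then (\r.((\s.s) 7)) else ((\t.(\a.1)) 1)) ((1 * (0 - 5)) + (if ((\b.false) true) then 9 else (4 - 3)))))
step 9: [let@0.1] (if (7 < (let w = true in 5)) then 2 else ((if (false && (if true then true else false)) then (\r.((\s.s) 7)) else ((\t.(\a.1)) 1)) ((1 * (0 - 5)) + (if ((\b.false) true) then 9 else (4 - 3)))))
step 10: [let@0.1] (if (7 < 5) then 2 else ((if (false && (if true then true else false)) then (\r.((\s.s) 7)) else ((\t.(\a.1)) 1)) ((1 * (0 - 5)) + (if ((\b.false) true) then 9 else (4 - 3)))))
step 11: [delta@0] (if false then 2 else ((if (false && (if true then true else false)) then (\r.((\s.s) 7)) else ((\t.(\a.1)) 1)) ((1 * (0 - 5)) + (if ((\b.false) true) then 9 else (4 - 3)))))
step 12: [if@root] ((if (false && (if true then true else false)) then (\r.((\s.s) 7)) else ((\t.(\a.1)) 1)) ((1 * (0 - 5)) + (if ((\b.false) true) then 9 else (4 - 3))))
step 13: [if@0.0.1] ((if (false && true) then (\r.((\s.s) 7)) else ((\t.(\a.1)) 1)) ((1 * (0 - 5)) + (if ((\b.false) true) then 9 else (4 - 3))))
step 14: [delta@0.0] ((if false then (\r.((\s.s) 7)) else ((\t.(\a.1)) 1)) ((1 * (0 - 5)) + (if ((\b.false) true) then 9 else (4 - 3))))
step 15: [if@0] (((\t.(\a.1)) 1) ((1 * (0 - 5)) + (if ((\b.false) true) then 9 else (4 - 3))))

Answer: if at 0 : (if false then (\r.((\s.s) 7)) else ((\t.(\a.1)) 1))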